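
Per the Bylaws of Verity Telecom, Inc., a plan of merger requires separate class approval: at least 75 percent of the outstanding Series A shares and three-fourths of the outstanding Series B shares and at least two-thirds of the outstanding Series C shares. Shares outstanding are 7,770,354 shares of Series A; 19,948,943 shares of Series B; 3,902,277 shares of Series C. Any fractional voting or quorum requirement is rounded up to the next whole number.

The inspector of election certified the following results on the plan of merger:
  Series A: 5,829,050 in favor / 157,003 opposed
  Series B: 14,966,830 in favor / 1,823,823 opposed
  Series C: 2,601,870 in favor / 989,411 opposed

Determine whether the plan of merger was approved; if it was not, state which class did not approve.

Series A: 3/4 of 7770354 = 5827765.50, rounded up to 5827766; 5,827,766 required, 5,829,050 in favor — approved.
Series B: 3/4 of 19948943 = 14961707.25, rounded up to 14961708; 14,961,708 required, 14,966,830 in favor — approved.
Series C: 2/3 of 3902277 = 2601518; 2,601,518 required, 2,601,870 in favor — approved.

Approved — every class gave the required vote.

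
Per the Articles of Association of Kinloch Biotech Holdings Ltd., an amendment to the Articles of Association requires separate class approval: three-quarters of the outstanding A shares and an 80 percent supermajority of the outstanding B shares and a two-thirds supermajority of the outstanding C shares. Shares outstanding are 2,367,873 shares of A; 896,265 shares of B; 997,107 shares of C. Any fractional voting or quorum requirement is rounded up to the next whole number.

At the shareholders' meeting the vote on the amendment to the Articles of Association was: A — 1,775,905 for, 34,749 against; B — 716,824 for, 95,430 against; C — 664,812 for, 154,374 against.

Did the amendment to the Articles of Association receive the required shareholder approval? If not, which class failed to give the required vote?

A: 3/4 of 2367873 = 1775904.75, rounded up to 1775905; 1,775,905 required, 1,775,905 in favor — approved.
B: 4/5 of 896265 = 717012; 717,012 required, 716,824 in favor — not approved.
C: 2/3 of 997107 = 664738; 664,738 required, 664,812 in favor — approved.

Not approved — the B shares did not give the required vote.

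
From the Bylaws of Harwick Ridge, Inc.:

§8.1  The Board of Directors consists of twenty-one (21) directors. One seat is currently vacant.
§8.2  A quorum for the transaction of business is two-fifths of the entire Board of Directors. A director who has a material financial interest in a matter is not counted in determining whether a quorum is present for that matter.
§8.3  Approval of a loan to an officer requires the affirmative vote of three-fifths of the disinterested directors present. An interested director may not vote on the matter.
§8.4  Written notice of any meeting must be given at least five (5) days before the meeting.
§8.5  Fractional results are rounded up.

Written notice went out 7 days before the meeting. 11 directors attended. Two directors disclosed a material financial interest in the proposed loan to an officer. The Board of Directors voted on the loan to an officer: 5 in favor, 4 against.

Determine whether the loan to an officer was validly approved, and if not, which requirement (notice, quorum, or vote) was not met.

Notice: 7 days given; 5 required (7 ≥ 5). Satisfied.
Quorum: 11 present, but the 2 interested directors do not count, leaving 9. Quorum is 9. Satisfied.
Vote: the loan to an officer requires three-fifths of the disinterested directors present (11 − 2 = 9). 3/5 of 9 = 5.40, rounded up to 6, so 6 affirmative votes are needed; 5 voted in favor. Not satisfied.

Invalid — vote requirement not satisfied.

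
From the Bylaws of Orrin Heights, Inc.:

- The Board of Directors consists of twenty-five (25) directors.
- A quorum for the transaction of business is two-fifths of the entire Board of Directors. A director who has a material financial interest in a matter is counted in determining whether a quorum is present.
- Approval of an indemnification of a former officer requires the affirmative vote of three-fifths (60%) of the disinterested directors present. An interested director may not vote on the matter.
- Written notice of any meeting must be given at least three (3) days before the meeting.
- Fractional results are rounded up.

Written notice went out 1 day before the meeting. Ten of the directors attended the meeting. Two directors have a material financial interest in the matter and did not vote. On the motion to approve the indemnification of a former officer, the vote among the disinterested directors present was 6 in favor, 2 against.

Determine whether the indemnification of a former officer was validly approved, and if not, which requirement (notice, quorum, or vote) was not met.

Notice: 1 day given; 3 required (1 < 3). Not satisfied.
Quorum: 10 present (interested directors count toward quorum); quorum is 10. Satisfied.
Vote: the indemnification of a former officer requires three-fifths of the disinterested directors present (10 − 2 = 8). 3/5 of 8 = 4.80, rounded up to 5, so 5 affirmative votes are needed; 6 voted in favor. Satisfied.

Invalid — notice requirement not satisfied.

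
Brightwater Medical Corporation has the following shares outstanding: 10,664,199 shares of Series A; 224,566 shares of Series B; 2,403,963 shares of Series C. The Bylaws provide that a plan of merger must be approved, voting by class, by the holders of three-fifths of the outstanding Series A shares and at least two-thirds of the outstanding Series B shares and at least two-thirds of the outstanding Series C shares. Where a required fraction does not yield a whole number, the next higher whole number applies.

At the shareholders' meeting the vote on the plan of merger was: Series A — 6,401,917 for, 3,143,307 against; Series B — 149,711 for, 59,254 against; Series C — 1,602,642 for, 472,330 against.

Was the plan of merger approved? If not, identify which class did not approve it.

Approved — every class gave the required vote.

Series A: 3/5 of 10664199 = 6398519.40, rounded up to 6398520; 6,398,520 required, 6,401,917 in favor — approved.
Series B: 2/3 of 224566 = 149710.67, rounded up to 149711; 149,711 required, 149,711 in favor — approved.
Series C: 2/3 of 2403963 = 1602642; 1,602,642 required, 1,602,642 in favor — approved.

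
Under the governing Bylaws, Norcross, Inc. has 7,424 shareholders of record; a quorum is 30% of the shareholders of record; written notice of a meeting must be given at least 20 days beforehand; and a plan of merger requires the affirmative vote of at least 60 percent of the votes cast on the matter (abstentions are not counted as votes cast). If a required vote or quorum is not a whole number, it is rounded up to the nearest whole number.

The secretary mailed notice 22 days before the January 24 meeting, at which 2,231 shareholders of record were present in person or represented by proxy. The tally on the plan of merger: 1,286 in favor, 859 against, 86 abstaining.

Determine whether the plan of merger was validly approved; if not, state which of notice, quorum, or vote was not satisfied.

Notice: 22 days given; 20 required. Satisfied.
Quorum: 30% of 7,424 = 2,227.20, rounded up to 2,228; 2,231 present. Satisfied.
Vote: requires three-fifths of the votes cast (2,231 − 86 abstaining = 2,145); 3/5 of 2145 = 1287, so 1,287 needed; 1,286 in favor. Not satisfied.

Invalid — vote requirement not satisfied.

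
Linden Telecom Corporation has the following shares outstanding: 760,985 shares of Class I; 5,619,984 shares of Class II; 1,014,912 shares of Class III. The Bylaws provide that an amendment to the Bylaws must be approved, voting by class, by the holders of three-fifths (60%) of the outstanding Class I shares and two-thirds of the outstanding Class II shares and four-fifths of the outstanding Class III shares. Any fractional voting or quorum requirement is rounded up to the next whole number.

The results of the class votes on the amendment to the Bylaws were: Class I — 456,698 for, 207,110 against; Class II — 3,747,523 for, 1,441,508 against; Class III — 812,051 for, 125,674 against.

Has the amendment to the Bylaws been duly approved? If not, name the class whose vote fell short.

Class I: 3/5 of 760985 = 456591; 456,591 required, 456,698 in favor — approved.
Class II: 2/3 of 5619984 = 3746656; 3,746,656 required, 3,747,523 in favor — approved.
Class III: 4/5 of 1014912 = 811929.60, rounded up to 811930; 811,930 required, 812,051 in favor — approved.

Approved — every class gave the required vote.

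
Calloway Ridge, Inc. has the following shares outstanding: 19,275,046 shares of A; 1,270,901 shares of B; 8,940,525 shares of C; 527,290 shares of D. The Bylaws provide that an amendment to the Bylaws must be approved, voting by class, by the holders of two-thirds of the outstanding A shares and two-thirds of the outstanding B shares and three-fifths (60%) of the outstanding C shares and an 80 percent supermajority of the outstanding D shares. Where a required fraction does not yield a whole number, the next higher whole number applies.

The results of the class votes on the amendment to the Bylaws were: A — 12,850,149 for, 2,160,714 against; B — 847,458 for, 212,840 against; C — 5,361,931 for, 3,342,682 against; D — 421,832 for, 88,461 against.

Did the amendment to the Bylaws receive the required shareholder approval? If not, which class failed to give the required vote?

A: 2/3 of 19275046 = 12850030.67, rounded up to 12850031; 12,850,031 required, 12,850,149 in favor — approved.
B: 2/3 of 1270901 = 847267.33, rounded up to 847268; 847,268 required, 847,458 in favor — approved.
C: 3/5 of 8940525 = 5364315; 5,364,315 required, 5,361,931 in favor — not approved.
D: 4/5 of 527290 = 421832; 421,832 required, 421,832 in favor — approved.

Not approved — the C shares did not give the required vote.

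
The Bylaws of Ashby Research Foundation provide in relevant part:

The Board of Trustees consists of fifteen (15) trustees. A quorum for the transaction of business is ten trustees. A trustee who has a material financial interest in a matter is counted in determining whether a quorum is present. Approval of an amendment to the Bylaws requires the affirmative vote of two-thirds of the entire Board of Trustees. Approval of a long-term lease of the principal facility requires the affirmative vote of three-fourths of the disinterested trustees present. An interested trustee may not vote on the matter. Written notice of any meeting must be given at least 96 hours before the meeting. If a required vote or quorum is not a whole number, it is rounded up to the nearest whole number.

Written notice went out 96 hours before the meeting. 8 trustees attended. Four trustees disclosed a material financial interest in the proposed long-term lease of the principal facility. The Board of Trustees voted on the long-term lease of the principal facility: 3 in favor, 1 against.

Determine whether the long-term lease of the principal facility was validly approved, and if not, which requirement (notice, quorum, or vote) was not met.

Notice: 96 hours given; 96 required (96 ≥ 96). Satisfied.
Quorum: 8 present (interested trustees count toward quorum); quorum is 10. Not satisfied.
Vote: the long-term lease of the principal facility requires three-fourths of the disinterested trustees present (8 − 4 = 4). 3/4 of 4 = 3, so 3 affirmative votes are needed; 3 voted in favor. Satisfied. (Moot — without a quorum no business can be validly transacted.)

Invalid — quorum requirement not satisfied.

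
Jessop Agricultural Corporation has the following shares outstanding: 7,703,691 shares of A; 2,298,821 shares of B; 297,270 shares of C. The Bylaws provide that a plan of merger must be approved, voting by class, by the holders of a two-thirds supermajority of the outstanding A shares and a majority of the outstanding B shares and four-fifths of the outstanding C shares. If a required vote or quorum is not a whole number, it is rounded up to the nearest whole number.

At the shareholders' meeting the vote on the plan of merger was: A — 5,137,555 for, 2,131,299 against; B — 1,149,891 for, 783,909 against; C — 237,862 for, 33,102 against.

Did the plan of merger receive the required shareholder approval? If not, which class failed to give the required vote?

A: 2/3 of 7703691 = 5135794; 5,135,794 required, 5,137,555 in favor — approved.
B: a majority of 2298821 is 1149411; 1,149,411 required, 1,149,891 in favor — approved.
C: 4/5 of 297270 = 237816; 237,816 required, 237,862 in favor — approved.

Approved — every class gave the required vote.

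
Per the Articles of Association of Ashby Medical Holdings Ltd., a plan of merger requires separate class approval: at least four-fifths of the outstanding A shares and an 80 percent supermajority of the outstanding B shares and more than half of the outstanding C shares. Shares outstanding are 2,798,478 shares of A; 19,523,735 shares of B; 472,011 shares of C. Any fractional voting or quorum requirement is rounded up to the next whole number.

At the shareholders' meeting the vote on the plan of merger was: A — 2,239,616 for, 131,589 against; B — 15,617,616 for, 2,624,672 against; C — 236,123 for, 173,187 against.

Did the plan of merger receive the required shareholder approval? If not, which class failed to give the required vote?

A: 4/5 of 2798478 = 2238782.40, rounded up to 2238783; 2,238,783 required, 2,239,616 in favor — approved.
B: 4/5 of 19523735 = 15618988; 15,618,988 required, 15,617,616 in favor — not approved.
C: a majority of 472011 is 236006; 236,006 required, 236,123 in favor — approved.

Not approved — the B shares did not give the required vote.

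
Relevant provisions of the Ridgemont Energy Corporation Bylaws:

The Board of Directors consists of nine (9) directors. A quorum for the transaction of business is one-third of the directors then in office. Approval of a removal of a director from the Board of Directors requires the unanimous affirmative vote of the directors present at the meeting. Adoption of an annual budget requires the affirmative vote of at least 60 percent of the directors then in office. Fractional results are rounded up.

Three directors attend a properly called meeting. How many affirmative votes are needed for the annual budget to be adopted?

The annual budget requires three-fifths of the directors then in office (9).
3/5 of 9 = 5.40, rounded up to 6.
(Only 3 can vote, so the annual budget cannot pass at this meeting, but the required vote is still 6.)

6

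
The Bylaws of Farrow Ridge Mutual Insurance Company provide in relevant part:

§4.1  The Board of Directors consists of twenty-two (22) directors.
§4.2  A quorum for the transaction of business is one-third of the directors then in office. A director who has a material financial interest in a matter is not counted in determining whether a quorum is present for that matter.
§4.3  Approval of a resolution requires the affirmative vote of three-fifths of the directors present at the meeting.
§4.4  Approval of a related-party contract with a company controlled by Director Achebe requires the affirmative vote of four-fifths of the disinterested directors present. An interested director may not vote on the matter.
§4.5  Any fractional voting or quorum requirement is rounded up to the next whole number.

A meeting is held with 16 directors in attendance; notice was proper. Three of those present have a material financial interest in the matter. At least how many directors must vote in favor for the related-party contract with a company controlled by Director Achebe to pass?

11

The related-party contract with a company controlled by Director Achebe requires four-fifths of the disinterested directors present (16 − 3 = 13).
4/5 of 13 = 10.40, rounded up to 11.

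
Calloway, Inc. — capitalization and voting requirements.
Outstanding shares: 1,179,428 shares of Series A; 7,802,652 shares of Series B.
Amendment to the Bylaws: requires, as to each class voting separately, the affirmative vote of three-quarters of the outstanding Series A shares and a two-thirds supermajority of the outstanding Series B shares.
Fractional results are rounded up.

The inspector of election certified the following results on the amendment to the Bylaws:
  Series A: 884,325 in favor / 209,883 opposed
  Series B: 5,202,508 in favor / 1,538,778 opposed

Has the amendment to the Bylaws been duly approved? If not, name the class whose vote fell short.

Series A: 3/4 of 1179428 = 884571; 884,571 required, 884,325 in favor — not approved.
Series B: 2/3 of 7802652 = 5201768; 5,201,768 required, 5,202,508 in favor — approved.

Not approved — the Series A shares did not give the required vote.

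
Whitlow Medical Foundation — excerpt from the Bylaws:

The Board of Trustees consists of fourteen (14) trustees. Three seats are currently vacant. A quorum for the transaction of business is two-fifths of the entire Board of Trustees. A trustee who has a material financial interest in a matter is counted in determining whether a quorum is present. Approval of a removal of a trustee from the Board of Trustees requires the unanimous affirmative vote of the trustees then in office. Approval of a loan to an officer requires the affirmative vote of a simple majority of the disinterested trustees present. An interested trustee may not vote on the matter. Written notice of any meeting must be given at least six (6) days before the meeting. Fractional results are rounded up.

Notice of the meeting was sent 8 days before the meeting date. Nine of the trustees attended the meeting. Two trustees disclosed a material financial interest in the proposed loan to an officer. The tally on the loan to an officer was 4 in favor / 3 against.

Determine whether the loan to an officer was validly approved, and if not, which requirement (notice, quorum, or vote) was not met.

Valid — all requirements satisfied.

Notice: 8 days given; 6 required (8 ≥ 6). Satisfied.
Quorum: 9 present (interested trustees count toward quorum); quorum is 6. Satisfied.
Vote: the loan to an officer requires a majority of the disinterested trustees present (9 − 2 = 7). A majority of 7 is 4, so 4 affirmative votes are needed; 4 voted in favor. Satisfied.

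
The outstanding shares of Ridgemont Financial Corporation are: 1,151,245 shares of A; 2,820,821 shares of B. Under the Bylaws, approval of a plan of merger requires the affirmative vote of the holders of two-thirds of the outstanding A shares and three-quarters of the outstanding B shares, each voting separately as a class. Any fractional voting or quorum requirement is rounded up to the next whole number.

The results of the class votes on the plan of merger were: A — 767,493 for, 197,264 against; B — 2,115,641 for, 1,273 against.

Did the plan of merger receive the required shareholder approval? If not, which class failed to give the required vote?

Not approved — the A shares did not give the required vote.

A: 2/3 of 1151245 = 767496.67, rounded up to 767497; 767,497 required, 767,493 in favor — not approved.
B: 3/4 of 2820821 = 2115615.75, rounded up to 2115616; 2,115,616 required, 2,115,641 in favor — approved.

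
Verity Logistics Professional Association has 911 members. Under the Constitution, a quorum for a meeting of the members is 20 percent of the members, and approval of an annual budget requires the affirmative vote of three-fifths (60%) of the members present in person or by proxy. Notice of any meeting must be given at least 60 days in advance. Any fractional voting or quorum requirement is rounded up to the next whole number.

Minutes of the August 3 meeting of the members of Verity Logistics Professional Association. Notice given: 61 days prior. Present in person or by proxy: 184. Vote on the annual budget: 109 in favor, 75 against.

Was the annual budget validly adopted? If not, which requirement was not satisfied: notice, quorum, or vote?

Invalid — vote requirement not satisfied.

Notice: 61 days given; 60 required. Satisfied.
Quorum: 20% of 911 = 182.20, rounded up to 183; 184 present. Satisfied.
Vote: requires three-fifths of those present (184); 3/5 of 184 = 110.40, rounded up to 111, so 111 needed; 109 in favor. Not satisfied.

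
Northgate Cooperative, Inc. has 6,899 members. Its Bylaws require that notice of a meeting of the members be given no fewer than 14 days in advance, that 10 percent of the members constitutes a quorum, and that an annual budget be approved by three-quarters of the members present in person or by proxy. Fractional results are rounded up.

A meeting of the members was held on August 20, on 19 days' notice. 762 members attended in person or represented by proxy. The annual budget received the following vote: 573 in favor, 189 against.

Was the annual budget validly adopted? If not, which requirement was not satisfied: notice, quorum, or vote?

Valid — all requirements satisfied.

Notice: 19 days given; 14 required. Satisfied.
Quorum: 10% of 6,899 = 689.90, rounded up to 690; 762 present. Satisfied.
Vote: requires three-fourths of those present (762); 3/4 of 762 = 571.50, rounded up to 572, so 572 needed; 573 in favor. Satisfied.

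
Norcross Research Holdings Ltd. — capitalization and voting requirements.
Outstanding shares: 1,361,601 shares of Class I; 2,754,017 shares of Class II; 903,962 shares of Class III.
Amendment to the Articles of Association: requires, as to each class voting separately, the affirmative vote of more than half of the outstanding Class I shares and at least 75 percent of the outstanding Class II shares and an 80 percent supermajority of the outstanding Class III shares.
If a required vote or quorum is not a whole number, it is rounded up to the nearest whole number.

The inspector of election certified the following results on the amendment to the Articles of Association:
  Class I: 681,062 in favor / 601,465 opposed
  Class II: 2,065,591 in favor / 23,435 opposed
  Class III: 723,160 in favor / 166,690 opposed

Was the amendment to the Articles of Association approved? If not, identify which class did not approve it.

Class I: a majority of 1361601 is 680801; 680,801 required, 681,062 in favor — approved.
Class II: 3/4 of 2754017 = 2065512.75, rounded up to 2065513; 2,065,513 required, 2,065,591 in favor — approved.
Class III: 4/5 of 903962 = 723169.60, rounded up to 723170; 723,170 required, 723,160 in favor — not approved.

Not approved — the Class III shares did not give the required vote.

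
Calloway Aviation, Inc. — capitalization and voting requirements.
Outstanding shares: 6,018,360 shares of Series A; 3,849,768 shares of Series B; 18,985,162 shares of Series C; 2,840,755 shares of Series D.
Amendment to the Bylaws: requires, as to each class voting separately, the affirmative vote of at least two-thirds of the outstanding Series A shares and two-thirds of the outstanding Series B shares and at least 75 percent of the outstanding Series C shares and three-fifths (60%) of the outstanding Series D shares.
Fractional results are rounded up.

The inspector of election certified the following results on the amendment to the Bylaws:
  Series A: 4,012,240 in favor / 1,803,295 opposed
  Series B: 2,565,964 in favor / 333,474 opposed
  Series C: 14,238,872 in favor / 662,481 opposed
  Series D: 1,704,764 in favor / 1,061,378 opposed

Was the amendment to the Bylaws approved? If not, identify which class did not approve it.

Series A: 2/3 of 6018360 = 4012240; 4,012,240 required, 4,012,240 in favor — approved.
Series B: 2/3 of 3849768 = 2566512; 2,566,512 required, 2,565,964 in favor — not approved.
Series C: 3/4 of 18985162 = 14238871.50, rounded up to 14238872; 14,238,872 required, 14,238,872 in favor — approved.
Series D: 3/5 of 2840755 = 1704453; 1,704,453 required, 1,704,764 in favor — approved.

Not approved — the Series B shares did not give the required vote.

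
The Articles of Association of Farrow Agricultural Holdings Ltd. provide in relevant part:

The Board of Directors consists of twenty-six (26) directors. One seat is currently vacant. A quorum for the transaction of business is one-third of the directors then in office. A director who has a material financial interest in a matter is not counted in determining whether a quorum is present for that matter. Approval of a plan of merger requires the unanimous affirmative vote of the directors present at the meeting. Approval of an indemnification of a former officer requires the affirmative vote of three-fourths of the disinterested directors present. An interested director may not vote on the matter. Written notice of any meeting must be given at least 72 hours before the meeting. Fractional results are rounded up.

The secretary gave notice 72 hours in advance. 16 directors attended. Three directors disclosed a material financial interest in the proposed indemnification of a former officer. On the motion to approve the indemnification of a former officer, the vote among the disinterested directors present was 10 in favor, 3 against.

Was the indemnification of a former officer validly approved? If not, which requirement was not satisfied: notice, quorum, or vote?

Notice: 72 hours given; 72 required (72 ≥ 72). Satisfied.
Quorum: 16 present, but the 3 interested directors do not count, leaving 13. Quorum is 9. Satisfied.
Vote: the indemnification of a former officer requires three-fourths of the disinterested directors present (16 − 3 = 13). 3/4 of 13 = 9.75, rounded up to 10, so 10 affirmative votes are needed; 10 voted in favor. Satisfied.

Valid — all requirements satisfied.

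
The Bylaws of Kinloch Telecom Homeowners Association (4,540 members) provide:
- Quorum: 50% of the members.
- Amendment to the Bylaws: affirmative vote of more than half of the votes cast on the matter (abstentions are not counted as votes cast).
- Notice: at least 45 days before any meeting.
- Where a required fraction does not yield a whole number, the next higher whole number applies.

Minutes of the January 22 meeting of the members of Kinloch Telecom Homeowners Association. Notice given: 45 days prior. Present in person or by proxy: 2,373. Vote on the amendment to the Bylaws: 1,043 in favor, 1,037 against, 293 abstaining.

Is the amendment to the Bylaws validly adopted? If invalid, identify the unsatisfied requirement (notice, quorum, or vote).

Valid — all requirements satisfied.

Notice: 45 days given; 45 required. Satisfied.
Quorum: 50% of 4,540 = 2,270; 2,373 present. Satisfied.
Vote: requires a majority of the votes cast (2,373 − 293 abstaining = 2,080); a majority of 2080 is 1041, so 1,041 needed; 1,043 in favor. Satisfied.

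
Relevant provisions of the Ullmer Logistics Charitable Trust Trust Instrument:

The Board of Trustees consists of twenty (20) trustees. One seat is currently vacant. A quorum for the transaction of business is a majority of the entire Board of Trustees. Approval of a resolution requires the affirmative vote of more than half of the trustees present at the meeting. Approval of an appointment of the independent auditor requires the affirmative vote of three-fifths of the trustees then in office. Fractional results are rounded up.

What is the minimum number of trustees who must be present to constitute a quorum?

A majority of 20 is 11.

11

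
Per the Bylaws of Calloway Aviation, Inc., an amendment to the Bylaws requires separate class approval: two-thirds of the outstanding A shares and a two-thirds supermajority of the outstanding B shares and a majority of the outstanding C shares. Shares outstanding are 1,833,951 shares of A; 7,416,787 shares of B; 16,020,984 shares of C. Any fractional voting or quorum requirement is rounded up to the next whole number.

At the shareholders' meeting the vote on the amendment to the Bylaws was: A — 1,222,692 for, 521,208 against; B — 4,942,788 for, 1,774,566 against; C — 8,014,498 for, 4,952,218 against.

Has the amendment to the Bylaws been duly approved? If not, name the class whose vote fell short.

Not approved — the B shares did not give the required vote.

A: 2/3 of 1833951 = 1222634; 1,222,634 required, 1,222,692 in favor — approved.
B: 2/3 of 7416787 = 4944524.67, rounded up to 4944525; 4,944,525 required, 4,942,788 in favor — not approved.
C: a majority of 16020984 is 8010493; 8,010,493 required, 8,014,498 in favor — approved.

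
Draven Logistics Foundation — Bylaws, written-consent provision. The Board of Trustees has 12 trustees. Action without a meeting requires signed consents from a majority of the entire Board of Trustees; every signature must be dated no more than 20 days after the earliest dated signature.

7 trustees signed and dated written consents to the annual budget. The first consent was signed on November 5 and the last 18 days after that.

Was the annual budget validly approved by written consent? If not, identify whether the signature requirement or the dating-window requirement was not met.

Effective — both the signature and dating-window requirements are satisfied.

Signatures required: a majority of 12 — a majority of 12 is 7, so 7 needed; 7 signed. Sufficient.
Dating window: the latest signature is 18 days after the earliest; the limit is 20 days. Within the window.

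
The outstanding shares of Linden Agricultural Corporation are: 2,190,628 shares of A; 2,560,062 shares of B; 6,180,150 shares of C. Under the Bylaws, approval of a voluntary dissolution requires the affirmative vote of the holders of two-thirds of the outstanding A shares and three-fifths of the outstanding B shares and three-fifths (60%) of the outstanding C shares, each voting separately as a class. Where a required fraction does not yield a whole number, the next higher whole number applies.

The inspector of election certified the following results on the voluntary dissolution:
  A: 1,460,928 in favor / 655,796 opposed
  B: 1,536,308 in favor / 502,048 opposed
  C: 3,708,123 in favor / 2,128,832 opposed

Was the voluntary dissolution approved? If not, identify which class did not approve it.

A: 2/3 of 2190628 = 1460418.67, rounded up to 1460419; 1,460,419 required, 1,460,928 in favor — approved.
B: 3/5 of 2560062 = 1536037.20, rounded up to 1536038; 1,536,038 required, 1,536,308 in favor — approved.
C: 3/5 of 6180150 = 3708090; 3,708,090 required, 3,708,123 in favor — approved.

Approved — every class gave the required vote.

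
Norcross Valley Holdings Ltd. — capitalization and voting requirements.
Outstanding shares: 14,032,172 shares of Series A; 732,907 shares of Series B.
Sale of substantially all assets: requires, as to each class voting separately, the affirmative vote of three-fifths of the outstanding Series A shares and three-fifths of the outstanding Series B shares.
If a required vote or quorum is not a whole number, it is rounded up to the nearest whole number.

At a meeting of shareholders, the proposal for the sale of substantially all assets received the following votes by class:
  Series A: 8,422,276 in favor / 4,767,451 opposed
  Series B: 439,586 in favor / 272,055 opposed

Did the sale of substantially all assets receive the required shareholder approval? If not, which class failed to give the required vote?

Not approved — the Series B shares did not give the required vote.

Series A: 3/5 of 14032172 = 8419303.20, rounded up to 8419304; 8,419,304 required, 8,422,276 in favor — approved.
Series B: 3/5 of 732907 = 439744.20, rounded up to 439745; 439,745 required, 439,586 in favor — not approved.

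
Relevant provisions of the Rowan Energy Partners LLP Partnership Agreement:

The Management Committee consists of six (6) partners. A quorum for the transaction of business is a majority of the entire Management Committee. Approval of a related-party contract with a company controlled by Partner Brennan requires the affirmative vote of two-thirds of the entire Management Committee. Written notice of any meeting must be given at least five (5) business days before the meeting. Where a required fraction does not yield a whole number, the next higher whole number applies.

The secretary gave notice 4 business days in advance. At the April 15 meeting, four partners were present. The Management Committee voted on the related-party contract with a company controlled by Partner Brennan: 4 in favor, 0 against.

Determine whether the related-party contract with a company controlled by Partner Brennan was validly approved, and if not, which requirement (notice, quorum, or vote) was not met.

Invalid — notice requirement not satisfied.

Notice: 4 business days given; 5 required (4 < 5). Not satisfied.
Quorum: 4 present; quorum is 4. Satisfied.
Vote: the related-party contract with a company controlled by Partner Brennan requires two-thirds of the entire Management Committee (6). 2/3 of 6 = 4, so 4 affirmative votes are needed; 4 voted in favor. Satisfied.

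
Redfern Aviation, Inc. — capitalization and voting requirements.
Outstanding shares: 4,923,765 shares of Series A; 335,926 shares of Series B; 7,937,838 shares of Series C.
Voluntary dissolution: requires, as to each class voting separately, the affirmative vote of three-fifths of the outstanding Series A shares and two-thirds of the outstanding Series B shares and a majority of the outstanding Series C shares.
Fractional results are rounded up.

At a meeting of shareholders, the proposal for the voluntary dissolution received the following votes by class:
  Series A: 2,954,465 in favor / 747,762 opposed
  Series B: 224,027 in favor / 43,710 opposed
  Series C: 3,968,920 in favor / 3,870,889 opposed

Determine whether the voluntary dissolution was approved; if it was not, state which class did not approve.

Approved — every class gave the required vote.

Series A: 3/5 of 4923765 = 2954259; 2,954,259 required, 2,954,465 in favor — approved.
Series B: 2/3 of 335926 = 223950.67, rounded up to 223951; 223,951 required, 224,027 in favor — approved.
Series C: a majority of 7937838 is 3968920; 3,968,920 required, 3,968,920 in favor — approved.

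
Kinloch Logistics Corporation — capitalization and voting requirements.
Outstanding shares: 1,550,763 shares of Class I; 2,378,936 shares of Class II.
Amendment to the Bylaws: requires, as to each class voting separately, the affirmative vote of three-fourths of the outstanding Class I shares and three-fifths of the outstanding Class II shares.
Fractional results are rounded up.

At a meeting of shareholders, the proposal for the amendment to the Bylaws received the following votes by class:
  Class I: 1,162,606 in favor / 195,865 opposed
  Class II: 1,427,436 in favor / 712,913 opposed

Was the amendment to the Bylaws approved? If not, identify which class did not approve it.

Class I: 3/4 of 1550763 = 1163072.25, rounded up to 1163073; 1,163,073 required, 1,162,606 in favor — not approved.
Class II: 3/5 of 2378936 = 1427361.60, rounded up to 1427362; 1,427,362 required, 1,427,436 in favor — approved.

Not approved — the Class I shares did not give the required vote.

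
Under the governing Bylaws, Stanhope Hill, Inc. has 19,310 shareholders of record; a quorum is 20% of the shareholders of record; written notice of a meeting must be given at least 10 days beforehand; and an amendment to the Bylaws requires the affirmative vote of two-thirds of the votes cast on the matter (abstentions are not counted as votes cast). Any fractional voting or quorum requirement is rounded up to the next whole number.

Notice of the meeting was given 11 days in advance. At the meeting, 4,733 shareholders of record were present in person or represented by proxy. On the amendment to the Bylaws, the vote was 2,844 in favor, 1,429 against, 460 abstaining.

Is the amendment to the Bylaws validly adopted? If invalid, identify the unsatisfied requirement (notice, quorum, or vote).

Invalid — vote requirement not satisfied.

Notice: 11 days given; 10 required. Satisfied.
Quorum: 20% of 19,310 = 3,862; 4,733 present. Satisfied.
Vote: requires two-thirds of the votes cast (4,733 − 460 abstaining = 4,273); 2/3 of 4273 = 2848.67, rounded up to 2849, so 2,849 needed; 2,844 in favor. Not satisfied.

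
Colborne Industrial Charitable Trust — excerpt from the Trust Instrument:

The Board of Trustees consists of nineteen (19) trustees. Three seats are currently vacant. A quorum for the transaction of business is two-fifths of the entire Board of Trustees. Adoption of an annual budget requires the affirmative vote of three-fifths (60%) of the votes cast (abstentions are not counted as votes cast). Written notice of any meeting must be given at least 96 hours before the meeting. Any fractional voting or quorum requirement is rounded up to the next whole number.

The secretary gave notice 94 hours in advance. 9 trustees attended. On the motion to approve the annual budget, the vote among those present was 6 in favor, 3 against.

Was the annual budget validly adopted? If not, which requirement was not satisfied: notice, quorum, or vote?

Invalid — notice requirement not satisfied.

Notice: 94 hours given; 96 required (94 < 96). Not satisfied.
Quorum: 9 present; quorum is 8. Satisfied.
Vote: the annual budget requires three-fifths of the votes cast (9). 3/5 of 9 = 5.40, rounded up to 6, so 6 affirmative votes are needed; 6 voted in favor. Satisfied.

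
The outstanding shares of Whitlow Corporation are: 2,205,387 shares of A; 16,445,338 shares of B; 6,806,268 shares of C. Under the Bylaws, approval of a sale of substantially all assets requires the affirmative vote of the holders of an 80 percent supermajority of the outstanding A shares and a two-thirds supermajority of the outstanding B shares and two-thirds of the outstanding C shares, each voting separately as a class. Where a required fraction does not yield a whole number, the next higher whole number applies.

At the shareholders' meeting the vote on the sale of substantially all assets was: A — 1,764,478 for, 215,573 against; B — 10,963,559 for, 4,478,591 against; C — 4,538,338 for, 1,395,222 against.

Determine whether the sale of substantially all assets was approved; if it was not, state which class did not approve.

Approved — every class gave the required vote.

A: 4/5 of 2205387 = 1764309.60, rounded up to 1764310; 1,764,310 required, 1,764,478 in favor — approved.
B: 2/3 of 16445338 = 10963558.67, rounded up to 10963559; 10,963,559 required, 10,963,559 in favor — approved.
C: 2/3 of 6806268 = 4537512; 4,537,512 required, 4,538,338 in favor — approved.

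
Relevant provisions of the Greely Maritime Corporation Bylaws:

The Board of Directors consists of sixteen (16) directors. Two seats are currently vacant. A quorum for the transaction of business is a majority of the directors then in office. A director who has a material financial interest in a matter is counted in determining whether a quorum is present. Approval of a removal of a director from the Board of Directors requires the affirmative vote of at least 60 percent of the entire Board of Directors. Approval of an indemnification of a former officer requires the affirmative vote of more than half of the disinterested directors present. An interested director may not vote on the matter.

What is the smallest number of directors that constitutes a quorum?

8

A majority of 14 is 8.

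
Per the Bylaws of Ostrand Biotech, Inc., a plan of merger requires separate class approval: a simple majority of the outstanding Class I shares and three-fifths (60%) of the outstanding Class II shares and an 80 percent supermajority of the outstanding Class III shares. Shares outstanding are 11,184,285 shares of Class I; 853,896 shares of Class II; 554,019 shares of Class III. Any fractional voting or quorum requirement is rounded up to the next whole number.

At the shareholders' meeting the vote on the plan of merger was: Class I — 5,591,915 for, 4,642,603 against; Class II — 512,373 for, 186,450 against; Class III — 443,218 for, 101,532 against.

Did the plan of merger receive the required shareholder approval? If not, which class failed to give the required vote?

Not approved — the Class I shares did not give the required vote.

Class I: a majority of 11184285 is 5592143; 5,592,143 required, 5,591,915 in favor — not approved.
Class II: 3/5 of 853896 = 512337.60, rounded up to 512338; 512,338 required, 512,373 in favor — approved.
Class III: 4/5 of 554019 = 443215.20, rounded up to 443216; 443,216 required, 443,218 in favor — approved.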